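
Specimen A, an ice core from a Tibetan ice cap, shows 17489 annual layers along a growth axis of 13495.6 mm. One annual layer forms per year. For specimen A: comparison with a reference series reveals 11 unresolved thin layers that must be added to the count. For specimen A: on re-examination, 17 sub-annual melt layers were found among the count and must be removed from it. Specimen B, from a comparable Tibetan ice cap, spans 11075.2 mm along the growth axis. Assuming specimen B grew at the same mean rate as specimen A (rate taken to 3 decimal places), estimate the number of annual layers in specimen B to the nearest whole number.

Specimen A: true annual layer count = 17489 − 17 + 11 = 17483.
A: Mean rate = 13495.6 mm / 17483 years ≈ 0.772 mm/yr.
Specimen B: 11075.2 mm / 0.772 mm per year = 14346.11 years ≈ 14346 annual layers.

14346 annual layers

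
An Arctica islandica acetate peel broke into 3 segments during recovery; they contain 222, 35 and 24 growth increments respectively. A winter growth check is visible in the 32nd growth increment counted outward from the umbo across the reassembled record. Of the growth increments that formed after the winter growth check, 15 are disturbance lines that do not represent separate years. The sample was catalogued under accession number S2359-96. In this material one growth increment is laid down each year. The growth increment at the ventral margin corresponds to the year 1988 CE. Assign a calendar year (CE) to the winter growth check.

1754 CE

Total growth increments = 222 + 35 + 24 = 281.
Between growth increment 32 and the ventral margin there are 281 − 32 = 249 growth increments.
249 − 15 false = 234 true growth increments after the winter growth check.
The growth increment at the ventral margin is 1988 CE, so the winter growth check dates to 1988 − 234 = 1754 CE.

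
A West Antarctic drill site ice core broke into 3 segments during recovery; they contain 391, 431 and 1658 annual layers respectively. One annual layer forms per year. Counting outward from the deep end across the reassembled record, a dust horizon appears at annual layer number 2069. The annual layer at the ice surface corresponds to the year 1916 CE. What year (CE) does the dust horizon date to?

1505 CE

Total annual layers = 391 + 431 + 1658 = 2480.
The dust horizon sits at annual layer 2069 from the deep end, so 2480 − 2069 = 411 annual layers formed after it.
Counting back 411 years from 1916 CE places the dust horizon in 1916 − 411 = 1505 CE.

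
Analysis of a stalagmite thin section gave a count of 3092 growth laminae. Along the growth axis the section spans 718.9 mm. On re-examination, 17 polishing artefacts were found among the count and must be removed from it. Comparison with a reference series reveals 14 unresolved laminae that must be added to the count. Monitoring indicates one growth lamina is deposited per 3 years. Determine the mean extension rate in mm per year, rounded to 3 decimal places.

0.078 mm per year

True growth lamina count = 3092 − 17 + 14 = 3089.
At 3 years per growth lamina, 3089 × 3 = 9267 years.
Mean rate = 718.9 mm / 9267 years ≈ 0.078 mm per year.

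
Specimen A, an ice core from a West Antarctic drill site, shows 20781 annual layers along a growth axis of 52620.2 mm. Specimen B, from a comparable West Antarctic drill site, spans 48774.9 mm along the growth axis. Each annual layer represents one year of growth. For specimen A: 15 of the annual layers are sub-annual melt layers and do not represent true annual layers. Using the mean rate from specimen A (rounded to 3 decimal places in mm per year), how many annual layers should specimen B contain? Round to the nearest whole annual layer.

Specimen A: true annual layer count = 20781 − 15 = 20766.
A: Extension rate ≈ 52620.2 / 20766 = 2.534 mm/yr.
Specimen B: 48774.9 mm / 2.534 mm per year = 19248.18 years ≈ 19248 annual layers.

19248 annual layers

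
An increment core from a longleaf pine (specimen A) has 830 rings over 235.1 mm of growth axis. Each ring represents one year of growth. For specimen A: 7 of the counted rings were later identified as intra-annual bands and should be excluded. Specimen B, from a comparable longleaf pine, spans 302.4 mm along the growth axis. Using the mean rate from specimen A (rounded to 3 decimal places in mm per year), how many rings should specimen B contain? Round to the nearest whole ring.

Specimen A: after corrections the count is 830 − 7 = 823 rings.
A: 235.1 mm over 823 years gives 235.1 / 823 ≈ 0.286 mm/yr.
For B, 302.4 / 0.286 = 1057.34 years ≈ 1057 rings.

1057 rings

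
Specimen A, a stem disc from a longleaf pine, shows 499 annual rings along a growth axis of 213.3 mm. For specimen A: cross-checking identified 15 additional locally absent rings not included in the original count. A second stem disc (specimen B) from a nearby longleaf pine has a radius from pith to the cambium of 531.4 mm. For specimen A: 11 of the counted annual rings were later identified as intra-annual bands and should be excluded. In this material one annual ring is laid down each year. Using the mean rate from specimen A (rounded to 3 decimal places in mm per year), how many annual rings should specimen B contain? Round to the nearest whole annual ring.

Specimen A: adjusted count: 499 − 11 + 15 = 503 annual rings.
A: 213.3 mm over 503 years gives 213.3 / 503 ≈ 0.424 mm per year.
Specimen B: 531.4 mm / 0.424 mm per year = 1253.30 years ≈ 1253 annual rings.

1253 annual rings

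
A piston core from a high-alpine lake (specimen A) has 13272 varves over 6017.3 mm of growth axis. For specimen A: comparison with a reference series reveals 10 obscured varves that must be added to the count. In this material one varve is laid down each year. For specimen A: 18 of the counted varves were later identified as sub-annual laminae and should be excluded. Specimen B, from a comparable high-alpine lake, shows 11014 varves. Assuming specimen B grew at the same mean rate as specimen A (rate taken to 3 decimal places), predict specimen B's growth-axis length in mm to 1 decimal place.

5000.4 mm

Specimen A: adjusted count: 13272 − 18 + 10 = 13264 varves.
A: Mean rate = 6017.3 mm / 13264 years ≈ 0.454 mm/yr.
Length of B = 0.454 × 11014 = 5000.4 mm.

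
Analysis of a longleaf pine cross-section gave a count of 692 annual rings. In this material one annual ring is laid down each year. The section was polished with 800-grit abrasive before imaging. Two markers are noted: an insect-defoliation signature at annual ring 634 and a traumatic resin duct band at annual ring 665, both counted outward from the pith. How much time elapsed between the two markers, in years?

The two markers are separated by 665 − 634 = 31 annual rings.
At one annual ring per year, 31 years elapsed between them.

31 yr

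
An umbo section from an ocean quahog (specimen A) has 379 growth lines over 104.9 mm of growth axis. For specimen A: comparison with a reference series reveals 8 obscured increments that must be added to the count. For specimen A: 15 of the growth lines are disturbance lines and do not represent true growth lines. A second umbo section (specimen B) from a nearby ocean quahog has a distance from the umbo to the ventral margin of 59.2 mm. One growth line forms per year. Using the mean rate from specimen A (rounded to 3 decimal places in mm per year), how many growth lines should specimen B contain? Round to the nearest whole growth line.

Specimen A: correcting the raw count gives 379 − 15 + 8 = 372 true growth lines.
A: 104.9 mm over 372 years gives 104.9 / 372 ≈ 0.282 mm per year.
B spans 59.2 / 0.282 = 209.93 years ≈ 210 growth lines.

210 growth lines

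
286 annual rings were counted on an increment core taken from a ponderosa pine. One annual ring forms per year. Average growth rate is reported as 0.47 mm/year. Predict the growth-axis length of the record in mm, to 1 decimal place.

134.4 mm

286 years of growth are recorded.
286 years at 0.47 mm/year gives 0.47 × 286 = 134.4 mm.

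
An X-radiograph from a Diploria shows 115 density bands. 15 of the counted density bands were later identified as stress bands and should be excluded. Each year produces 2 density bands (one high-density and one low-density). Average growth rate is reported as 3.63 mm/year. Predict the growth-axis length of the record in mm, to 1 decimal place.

After corrections the count is 115 − 15 = 100 density bands.
100 density bands at 2 per year is 100 / 2 = 50 years.
50 years at 3.63 mm/year gives 3.63 × 50 = 181.5 mm.

181.5 mm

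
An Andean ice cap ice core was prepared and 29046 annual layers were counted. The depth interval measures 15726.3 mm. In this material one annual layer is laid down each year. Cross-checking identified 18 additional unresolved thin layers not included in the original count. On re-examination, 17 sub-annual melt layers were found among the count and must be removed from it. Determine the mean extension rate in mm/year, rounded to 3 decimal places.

0.541 mm/year

Adjusted count: 29046 − 17 + 18 = 29047 annual layers.
Extension rate ≈ 15726.3 / 29047 = 0.541 mm/year.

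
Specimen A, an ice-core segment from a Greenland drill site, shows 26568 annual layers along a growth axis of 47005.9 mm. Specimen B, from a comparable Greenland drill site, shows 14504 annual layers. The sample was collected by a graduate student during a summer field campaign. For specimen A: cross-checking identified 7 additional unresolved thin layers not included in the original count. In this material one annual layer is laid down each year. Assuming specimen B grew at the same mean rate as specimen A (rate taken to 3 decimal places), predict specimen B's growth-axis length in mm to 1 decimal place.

25657.6 mm

Specimen A: after corrections the count is 26568 + 7 = 26575 annual layers.
A: Extension rate ≈ 47005.9 / 26575 = 1.769 mm/yr.
Length of B = 1.769 × 14504 = 25657.6 mm.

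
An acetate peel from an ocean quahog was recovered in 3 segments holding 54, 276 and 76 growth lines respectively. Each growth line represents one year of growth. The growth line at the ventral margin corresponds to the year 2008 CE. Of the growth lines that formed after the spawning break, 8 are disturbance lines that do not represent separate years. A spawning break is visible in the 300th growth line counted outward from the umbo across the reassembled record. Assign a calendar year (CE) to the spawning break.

Total growth lines = 54 + 276 + 76 = 406.
The spawning break sits at growth line 300 from the umbo, so 406 − 300 = 106 growth lines formed after it.
Removing the 8 false growth lines leaves 106 − 8 = 98 true growth lines beyond the spawning break.
2008 − 98 = 1910 CE.

1910 CE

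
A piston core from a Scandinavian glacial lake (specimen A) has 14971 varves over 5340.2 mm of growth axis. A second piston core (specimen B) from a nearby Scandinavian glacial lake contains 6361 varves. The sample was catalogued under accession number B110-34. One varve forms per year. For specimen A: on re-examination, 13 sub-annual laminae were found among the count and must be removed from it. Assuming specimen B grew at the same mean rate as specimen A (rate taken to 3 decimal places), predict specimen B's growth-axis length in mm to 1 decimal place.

2270.9 mm

Specimen A: after corrections the count is 14971 − 13 = 14958 varves.
A: Mean rate = 5340.2 mm / 14958 years ≈ 0.357 mm per year.
For B, 0.357 mm/year × 6361 years = 2270.9 mm.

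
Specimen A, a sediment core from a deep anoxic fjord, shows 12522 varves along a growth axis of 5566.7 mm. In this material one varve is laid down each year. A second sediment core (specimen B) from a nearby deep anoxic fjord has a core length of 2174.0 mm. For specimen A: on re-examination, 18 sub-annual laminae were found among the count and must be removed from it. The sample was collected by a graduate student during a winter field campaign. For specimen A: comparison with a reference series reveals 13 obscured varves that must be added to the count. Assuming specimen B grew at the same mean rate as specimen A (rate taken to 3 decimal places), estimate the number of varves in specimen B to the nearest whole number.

Specimen A: true varve count = 12522 − 18 + 13 = 12517.
A: Mean rate = 5566.7 mm / 12517 years ≈ 0.445 mm/year.
Specimen B: 2174.0 mm / 0.445 mm per year = 4885.39 years ≈ 4885 varves.

4885 varves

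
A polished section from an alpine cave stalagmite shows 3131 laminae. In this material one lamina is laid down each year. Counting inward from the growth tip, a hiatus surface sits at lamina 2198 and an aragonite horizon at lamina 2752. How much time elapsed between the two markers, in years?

2752 − 2198 = 554 laminae lie between the two events.
That is 554 years at one lamina per year.

554 years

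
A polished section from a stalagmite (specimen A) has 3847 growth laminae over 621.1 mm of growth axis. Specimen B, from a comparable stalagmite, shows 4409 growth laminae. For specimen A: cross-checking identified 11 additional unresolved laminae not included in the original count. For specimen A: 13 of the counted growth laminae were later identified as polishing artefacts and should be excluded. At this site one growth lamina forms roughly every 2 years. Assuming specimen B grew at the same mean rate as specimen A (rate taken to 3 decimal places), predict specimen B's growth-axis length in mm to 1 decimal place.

714.3 mm

Specimen A: after corrections the count is 3847 − 13 + 11 = 3845 growth laminae.
Specimen A: at 2 years per growth lamina, 3845 × 2 = 7690 years.
A: Mean rate = 621.1 mm / 7690 years ≈ 0.081 mm/yr.
Specimen B: at 2 years per growth lamina, 4409 × 2 = 8818 years. Length of B = 0.081 × 8818 = 714.3 mm.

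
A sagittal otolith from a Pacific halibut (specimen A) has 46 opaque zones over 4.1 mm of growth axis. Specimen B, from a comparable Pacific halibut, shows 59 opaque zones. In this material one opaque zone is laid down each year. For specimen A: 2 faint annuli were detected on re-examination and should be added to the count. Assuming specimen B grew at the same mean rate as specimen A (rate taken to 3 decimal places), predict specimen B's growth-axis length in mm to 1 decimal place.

5.0 mm

Specimen A: true opaque zone count = 46 + 2 = 48.
A: Extension rate ≈ 4.1 / 48 = 0.085 mm per year.
Length of B = 0.085 × 59 = 5.0 mm.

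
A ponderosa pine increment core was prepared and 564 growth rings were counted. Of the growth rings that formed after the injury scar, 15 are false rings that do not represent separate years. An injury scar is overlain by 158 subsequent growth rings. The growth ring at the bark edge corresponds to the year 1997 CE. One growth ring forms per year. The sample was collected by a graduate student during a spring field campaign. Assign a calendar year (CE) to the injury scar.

158 growth rings post-date the injury scar.
Removing the 15 false growth rings leaves 158 − 15 = 143 true growth rings beyond the injury scar.
1997 − 143 = 1854 CE.

1854 CE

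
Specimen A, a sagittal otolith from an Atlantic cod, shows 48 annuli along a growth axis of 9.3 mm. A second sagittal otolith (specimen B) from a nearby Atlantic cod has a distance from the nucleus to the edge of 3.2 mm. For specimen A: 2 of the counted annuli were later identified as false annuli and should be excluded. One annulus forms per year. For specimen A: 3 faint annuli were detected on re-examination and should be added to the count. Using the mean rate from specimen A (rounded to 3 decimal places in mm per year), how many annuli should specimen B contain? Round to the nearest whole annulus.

17 annuli

Specimen A: after corrections the count is 48 − 2 + 3 = 49 annuli.
A: 9.3 mm over 49 years gives 9.3 / 49 ≈ 0.190 mm/yr.
Specimen B: 3.2 mm / 0.190 mm per year = 16.84 years ≈ 17 annuli.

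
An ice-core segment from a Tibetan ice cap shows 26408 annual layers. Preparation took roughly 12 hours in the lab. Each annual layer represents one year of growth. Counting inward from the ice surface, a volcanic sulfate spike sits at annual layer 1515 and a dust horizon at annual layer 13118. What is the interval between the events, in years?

11603 years

The two markers are separated by 13118 − 1515 = 11603 annual layers.
At one annual layer per year, 11603 years elapsed between them.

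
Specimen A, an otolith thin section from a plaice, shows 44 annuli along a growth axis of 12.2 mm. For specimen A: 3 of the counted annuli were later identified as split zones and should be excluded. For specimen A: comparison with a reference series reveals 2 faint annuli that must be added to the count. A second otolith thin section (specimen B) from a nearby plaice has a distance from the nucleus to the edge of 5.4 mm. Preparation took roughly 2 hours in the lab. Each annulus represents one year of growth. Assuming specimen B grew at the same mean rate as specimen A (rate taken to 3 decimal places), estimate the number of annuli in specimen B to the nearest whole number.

19 annuli

Specimen A: correcting the raw count gives 44 − 3 + 2 = 43 true annuli.
A: 12.2 mm over 43 years gives 12.2 / 43 ≈ 0.284 mm per year.
Specimen B: 5.4 mm / 0.284 mm per year = 19.01 years ≈ 19 annuli.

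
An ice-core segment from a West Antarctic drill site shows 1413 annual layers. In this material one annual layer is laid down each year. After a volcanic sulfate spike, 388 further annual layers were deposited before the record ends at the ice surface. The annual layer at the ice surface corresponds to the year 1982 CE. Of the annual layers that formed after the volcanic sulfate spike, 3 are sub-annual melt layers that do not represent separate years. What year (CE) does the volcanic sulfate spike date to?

388 annual layers post-date the volcanic sulfate spike.
Removing the 3 false annual layers leaves 388 − 3 = 385 true annual layers beyond the volcanic sulfate spike.
1982 − 385 = 1597 CE.

1597 CE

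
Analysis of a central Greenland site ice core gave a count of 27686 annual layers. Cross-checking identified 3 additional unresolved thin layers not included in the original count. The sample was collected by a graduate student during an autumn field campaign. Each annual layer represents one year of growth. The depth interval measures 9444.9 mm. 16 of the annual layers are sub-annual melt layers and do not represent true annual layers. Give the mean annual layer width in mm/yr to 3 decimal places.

0.341 mm/yr

Adjusted count: 27686 − 16 + 3 = 27673 annual layers.
9444.9 mm over 27673 years gives 9444.9 / 27673 ≈ 0.341 mm/yr.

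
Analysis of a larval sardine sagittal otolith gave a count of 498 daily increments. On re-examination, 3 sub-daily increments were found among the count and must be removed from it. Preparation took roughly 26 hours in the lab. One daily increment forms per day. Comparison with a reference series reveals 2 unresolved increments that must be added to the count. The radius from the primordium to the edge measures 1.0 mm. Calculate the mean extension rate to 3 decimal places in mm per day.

0.002 mm per day

After corrections the count is 498 − 3 + 2 = 497 daily increments.
Extension rate ≈ 1.0 / 497 = 0.002 mm per day.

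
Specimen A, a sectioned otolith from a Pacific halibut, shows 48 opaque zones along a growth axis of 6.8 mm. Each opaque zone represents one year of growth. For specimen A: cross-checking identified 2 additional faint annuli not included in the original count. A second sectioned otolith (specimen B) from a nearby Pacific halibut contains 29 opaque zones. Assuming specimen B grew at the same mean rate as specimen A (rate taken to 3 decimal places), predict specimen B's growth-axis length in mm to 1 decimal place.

Specimen A: after corrections the count is 48 + 2 = 50 opaque zones.
A: Mean rate = 6.8 mm / 50 years ≈ 0.136 mm per year.
For B, 0.136 mm/year × 29 years = 3.9 mm.

3.9 mm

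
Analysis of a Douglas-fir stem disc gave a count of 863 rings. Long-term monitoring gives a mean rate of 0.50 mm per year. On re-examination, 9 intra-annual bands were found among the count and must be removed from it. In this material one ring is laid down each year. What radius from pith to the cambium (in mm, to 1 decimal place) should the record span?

Correcting the raw count gives 863 − 9 = 854 true rings.
Predicted length = 0.50 mm/year × 854 years = 427.0 mm.

427.0 mm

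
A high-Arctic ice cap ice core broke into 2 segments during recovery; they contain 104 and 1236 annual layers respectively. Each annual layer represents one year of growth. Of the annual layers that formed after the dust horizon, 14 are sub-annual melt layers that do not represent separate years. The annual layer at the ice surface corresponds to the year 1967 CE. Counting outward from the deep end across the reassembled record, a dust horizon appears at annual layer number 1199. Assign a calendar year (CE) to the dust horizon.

1840 CE

Total annual layers = 104 + 1236 = 1340.
The dust horizon sits at annual layer 1199 from the deep end, so 1340 − 1199 = 141 annual layers formed after it.
141 − 14 false = 127 true annual layers after the dust horizon.
The annual layer at the ice surface is 1967 CE, so the dust horizon dates to 1967 − 127 = 1840 CE.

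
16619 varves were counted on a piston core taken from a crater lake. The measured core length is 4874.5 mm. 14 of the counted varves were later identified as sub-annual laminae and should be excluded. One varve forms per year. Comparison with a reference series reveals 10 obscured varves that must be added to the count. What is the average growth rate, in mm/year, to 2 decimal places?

0.29 mm/year

True varve count = 16619 − 14 + 10 = 16615.
Mean rate = 4874.5 mm / 16615 years ≈ 0.29 mm/year.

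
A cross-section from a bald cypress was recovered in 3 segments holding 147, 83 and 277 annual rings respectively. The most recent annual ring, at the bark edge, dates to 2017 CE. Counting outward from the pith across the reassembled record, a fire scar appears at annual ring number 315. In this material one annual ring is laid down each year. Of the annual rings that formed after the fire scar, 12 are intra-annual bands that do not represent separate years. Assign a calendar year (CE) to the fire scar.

Total annual rings = 147 + 83 + 277 = 507.
Between annual ring 315 and the bark edge there are 507 − 315 = 192 annual rings.
Excluding 12 false annual rings: 192 − 12 = 180.
2017 − 180 = 1837 CE.

1837 CE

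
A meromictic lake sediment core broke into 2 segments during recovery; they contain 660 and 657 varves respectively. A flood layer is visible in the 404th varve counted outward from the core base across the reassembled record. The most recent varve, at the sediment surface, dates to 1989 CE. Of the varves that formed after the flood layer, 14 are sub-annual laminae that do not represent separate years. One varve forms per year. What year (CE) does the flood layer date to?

Total varves = 660 + 657 = 1317.
1317 − 404 = 913 varves lie beyond the flood layer toward the sediment surface.
Removing the 14 false varves leaves 913 − 14 = 899 true varves beyond the flood layer.
Counting back 899 years from 1989 CE places the flood layer in 1989 − 899 = 1090 CE.

1090 CE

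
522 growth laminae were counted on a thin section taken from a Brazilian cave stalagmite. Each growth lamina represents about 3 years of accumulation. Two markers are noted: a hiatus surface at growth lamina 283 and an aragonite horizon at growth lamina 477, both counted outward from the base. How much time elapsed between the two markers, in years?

582 years

477 − 283 = 194 growth laminae lie between the two events.
At 3 years per growth lamina, 194 × 3 = 582 years.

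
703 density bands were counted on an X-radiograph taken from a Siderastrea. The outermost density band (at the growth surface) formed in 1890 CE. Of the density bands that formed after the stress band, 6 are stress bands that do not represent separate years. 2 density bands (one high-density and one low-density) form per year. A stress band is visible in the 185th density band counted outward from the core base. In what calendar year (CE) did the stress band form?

1634 CE

703 − 185 = 518 density bands lie beyond the stress band toward the growth surface.
518 − 6 false = 512 true density bands after the stress band.
Dividing by 2 density bands per year: 512 / 2 = 256 years.
1890 − 256 = 1634 CE.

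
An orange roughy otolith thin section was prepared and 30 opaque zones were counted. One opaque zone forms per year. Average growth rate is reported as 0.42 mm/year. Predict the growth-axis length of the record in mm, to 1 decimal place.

30 years of growth are recorded.
Predicted length = 0.42 mm/year × 30 years = 12.6 mm.

12.6 mm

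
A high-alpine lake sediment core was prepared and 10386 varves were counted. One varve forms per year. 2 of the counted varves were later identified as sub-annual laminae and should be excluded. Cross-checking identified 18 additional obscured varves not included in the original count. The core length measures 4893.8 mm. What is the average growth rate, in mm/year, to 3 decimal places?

Adjusted count: 10386 − 2 + 18 = 10402 varves.
4893.8 mm over 10402 years gives 4893.8 / 10402 ≈ 0.470 mm/year.

0.470 mm/year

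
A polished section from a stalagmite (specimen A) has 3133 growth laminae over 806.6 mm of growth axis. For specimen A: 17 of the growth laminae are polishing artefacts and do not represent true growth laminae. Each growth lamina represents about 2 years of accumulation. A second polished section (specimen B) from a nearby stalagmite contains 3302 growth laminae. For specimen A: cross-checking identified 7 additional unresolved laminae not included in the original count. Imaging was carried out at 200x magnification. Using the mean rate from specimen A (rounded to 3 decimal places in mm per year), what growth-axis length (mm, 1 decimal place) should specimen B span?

851.9 mm

Specimen A: after corrections the count is 3133 − 17 + 7 = 3123 growth laminae.
Specimen A: multiplying by 2 years per growth lamina: 3123 × 2 = 6246 years.
A: Extension rate ≈ 806.6 / 6246 = 0.129 mm/year.
Specimen B: 3302 growth laminae at 2 years each span 3302 × 2 = 6604 years. B's length ≈ 0.129 × 6604 = 851.9 mm.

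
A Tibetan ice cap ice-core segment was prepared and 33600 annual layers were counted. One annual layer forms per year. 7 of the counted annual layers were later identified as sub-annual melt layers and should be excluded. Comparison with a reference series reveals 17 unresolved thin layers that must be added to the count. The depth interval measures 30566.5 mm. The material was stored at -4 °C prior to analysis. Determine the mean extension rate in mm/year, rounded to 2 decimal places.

0.91 mm/year

Correcting the raw count gives 33600 − 7 + 17 = 33610 true annual layers.
30566.5 mm over 33610 years gives 30566.5 / 33610 ≈ 0.91 mm/year.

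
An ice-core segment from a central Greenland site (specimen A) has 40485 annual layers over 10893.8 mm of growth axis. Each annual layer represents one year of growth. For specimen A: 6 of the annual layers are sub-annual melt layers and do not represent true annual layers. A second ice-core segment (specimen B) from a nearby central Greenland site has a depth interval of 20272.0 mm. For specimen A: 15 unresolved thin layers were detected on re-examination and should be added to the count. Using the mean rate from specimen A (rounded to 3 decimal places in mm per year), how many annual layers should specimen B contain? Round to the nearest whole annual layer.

75361 annual layers

Specimen A: after corrections the count is 40485 − 6 + 15 = 40494 annual layers.
A: Extension rate ≈ 10893.8 / 40494 = 0.269 mm/year.
B spans 20272.0 / 0.269 = 75360.59 years ≈ 75361 annual layers.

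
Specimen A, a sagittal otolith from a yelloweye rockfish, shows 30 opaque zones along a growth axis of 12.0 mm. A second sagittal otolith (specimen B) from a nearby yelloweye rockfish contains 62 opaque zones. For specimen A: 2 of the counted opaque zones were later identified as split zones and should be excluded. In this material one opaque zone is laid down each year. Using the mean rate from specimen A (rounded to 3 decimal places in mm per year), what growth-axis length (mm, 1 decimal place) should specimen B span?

Specimen A: true opaque zone count = 30 − 2 = 28.
A: 12.0 mm over 28 years gives 12.0 / 28 ≈ 0.429 mm/yr.
For B, 0.429 mm/year × 62 years = 26.6 mm.

26.6 mm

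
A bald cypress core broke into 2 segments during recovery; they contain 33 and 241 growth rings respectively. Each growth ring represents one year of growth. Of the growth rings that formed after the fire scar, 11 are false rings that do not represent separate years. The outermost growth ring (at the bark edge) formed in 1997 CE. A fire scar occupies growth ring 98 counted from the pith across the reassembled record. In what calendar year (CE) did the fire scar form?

1832 CE

Total growth rings = 33 + 241 = 274.
Between growth ring 98 and the bark edge there are 274 − 98 = 176 growth rings.
Removing the 11 false growth rings leaves 176 − 11 = 165 true growth rings beyond the fire scar.
The growth ring at the bark edge is 1997 CE, so the fire scar dates to 1997 − 165 = 1832 CE.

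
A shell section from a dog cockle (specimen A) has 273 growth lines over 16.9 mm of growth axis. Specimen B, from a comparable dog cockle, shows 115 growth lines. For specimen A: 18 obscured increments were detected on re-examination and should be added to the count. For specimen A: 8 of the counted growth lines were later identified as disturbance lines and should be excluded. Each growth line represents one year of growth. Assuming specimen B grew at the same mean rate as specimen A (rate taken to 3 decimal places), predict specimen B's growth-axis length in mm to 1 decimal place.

Specimen A: true growth line count = 273 − 8 + 18 = 283.
A: Extension rate ≈ 16.9 / 283 = 0.060 mm per year.
B's length ≈ 0.060 × 115 = 6.9 mm.

6.9 mm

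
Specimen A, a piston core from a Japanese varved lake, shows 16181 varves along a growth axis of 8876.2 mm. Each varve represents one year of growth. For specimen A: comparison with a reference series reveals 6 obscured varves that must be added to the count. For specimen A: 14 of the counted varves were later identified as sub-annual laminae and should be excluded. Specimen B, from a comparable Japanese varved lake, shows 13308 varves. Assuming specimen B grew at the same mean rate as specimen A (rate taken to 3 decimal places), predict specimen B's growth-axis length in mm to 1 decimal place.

Specimen A: correcting the raw count gives 16181 − 14 + 6 = 16173 true varves.
A: Mean rate = 8876.2 mm / 16173 years ≈ 0.549 mm/yr.
For B, 0.549 mm/year × 13308 years = 7306.1 mm.

7306.1 mm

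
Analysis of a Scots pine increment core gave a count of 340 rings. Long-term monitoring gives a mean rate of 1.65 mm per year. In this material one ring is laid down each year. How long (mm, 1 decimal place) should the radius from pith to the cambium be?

The record spans 340 years at 1.65 mm per year.
Predicted length = 1.65 mm/year × 340 years = 561.0 mm.

561.0 mm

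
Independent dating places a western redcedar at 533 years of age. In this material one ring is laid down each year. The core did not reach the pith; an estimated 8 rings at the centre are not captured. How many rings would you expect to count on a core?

525 rings

At one ring per year, 533 years correspond to 533 rings.
533 − 8 missed = 525 rings expected in the prepared section.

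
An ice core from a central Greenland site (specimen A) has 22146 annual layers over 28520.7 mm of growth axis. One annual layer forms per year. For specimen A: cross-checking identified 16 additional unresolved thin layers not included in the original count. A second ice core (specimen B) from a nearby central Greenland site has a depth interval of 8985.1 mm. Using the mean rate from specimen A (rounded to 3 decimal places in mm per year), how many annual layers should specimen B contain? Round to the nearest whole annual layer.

6981 annual layers

Specimen A: adjusted count: 22146 + 16 = 22162 annual layers.
A: Extension rate ≈ 28520.7 / 22162 = 1.287 mm/yr.
B spans 8985.1 / 1.287 = 6981.43 years ≈ 6981 annual layers.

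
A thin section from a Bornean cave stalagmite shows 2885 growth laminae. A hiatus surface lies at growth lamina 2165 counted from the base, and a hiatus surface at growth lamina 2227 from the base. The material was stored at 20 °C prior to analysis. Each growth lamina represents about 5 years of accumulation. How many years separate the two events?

310 years

Separation: 2227 − 2165 = 62 growth laminae.
Multiplying by 5 years per growth lamina: 62 × 5 = 310 years.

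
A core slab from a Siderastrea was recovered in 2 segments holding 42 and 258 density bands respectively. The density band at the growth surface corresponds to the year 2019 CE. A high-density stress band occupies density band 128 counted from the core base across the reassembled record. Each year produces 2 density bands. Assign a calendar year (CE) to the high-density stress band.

1933 CE

Total density bands = 42 + 258 = 300.
The high-density stress band sits at density band 128 from the core base, so 300 − 128 = 172 density bands formed after it.
172 density bands at 2 per year is 172 / 2 = 86 years.
The density band at the growth surface is 2019 CE, so the high-density stress band dates to 2019 − 86 = 1933 CE.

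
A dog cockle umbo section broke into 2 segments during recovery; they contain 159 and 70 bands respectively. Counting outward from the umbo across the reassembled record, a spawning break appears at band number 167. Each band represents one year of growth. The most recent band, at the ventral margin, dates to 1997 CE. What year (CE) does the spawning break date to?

1935 CE

Total bands = 159 + 70 = 229.
The spawning break sits at band 167 from the umbo, so 229 − 167 = 62 bands formed after it.
1997 − 62 = 1935 CE.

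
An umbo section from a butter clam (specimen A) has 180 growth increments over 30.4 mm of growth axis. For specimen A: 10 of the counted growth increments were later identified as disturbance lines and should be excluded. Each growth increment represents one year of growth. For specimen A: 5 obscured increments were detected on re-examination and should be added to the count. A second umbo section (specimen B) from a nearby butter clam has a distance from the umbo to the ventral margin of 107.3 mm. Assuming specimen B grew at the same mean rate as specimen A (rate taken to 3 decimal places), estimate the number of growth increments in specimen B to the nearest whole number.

617 growth increments

Specimen A: correcting the raw count gives 180 − 10 + 5 = 175 true growth increments.
A: Extension rate ≈ 30.4 / 175 = 0.174 mm per year.
Specimen B: 107.3 mm / 0.174 mm per year = 616.67 years ≈ 617 growth increments.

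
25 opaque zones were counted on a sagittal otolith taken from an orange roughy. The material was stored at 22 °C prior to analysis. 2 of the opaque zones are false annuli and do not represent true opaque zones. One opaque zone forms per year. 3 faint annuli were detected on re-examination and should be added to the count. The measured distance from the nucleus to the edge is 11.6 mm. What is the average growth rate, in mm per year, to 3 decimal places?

0.446 mm per year

Correcting the raw count gives 25 − 2 + 3 = 26 true opaque zones.
Extension rate ≈ 11.6 / 26 = 0.446 mm per year.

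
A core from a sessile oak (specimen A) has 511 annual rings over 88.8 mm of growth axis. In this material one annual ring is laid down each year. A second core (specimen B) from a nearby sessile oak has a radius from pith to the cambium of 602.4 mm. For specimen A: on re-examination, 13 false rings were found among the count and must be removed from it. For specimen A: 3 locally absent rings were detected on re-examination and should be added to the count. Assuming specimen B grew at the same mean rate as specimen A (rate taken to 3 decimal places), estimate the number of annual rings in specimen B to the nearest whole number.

3403 annual rings

Specimen A: after corrections the count is 511 − 13 + 3 = 501 annual rings.
A: 88.8 mm over 501 years gives 88.8 / 501 ≈ 0.177 mm per year.
For B, 602.4 / 0.177 = 3403.39 years ≈ 3403 annual rings.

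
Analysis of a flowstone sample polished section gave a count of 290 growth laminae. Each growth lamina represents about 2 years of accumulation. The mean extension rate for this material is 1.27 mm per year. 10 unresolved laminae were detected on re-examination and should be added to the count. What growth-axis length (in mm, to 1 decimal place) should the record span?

762.0 mm

After corrections the count is 290 + 10 = 300 growth laminae.
Multiplying by 2 years per growth lamina: 300 × 2 = 600 years.
Predicted length = 1.27 mm/year × 600 years = 762.0 mm.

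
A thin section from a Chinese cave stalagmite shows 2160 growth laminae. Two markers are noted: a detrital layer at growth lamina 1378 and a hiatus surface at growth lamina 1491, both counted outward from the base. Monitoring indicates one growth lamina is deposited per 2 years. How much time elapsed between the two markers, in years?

226 yr

Separation: 1491 − 1378 = 113 growth laminae.
113 growth laminae at 2 years each span 113 × 2 = 226 years.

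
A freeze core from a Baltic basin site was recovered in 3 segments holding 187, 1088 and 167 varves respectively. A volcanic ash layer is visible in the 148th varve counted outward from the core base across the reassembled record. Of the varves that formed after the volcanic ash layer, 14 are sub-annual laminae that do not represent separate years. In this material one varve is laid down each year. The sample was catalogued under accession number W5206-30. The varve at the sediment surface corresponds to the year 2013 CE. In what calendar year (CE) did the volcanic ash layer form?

733 CE

Total varves = 187 + 1088 + 167 = 1442.
Between varve 148 and the sediment surface there are 1442 − 148 = 1294 varves.
Removing the 14 false varves leaves 1294 − 14 = 1280 true varves beyond the volcanic ash layer.
Counting back 1280 years from 2013 CE places the volcanic ash layer in 2013 − 1280 = 733 CE.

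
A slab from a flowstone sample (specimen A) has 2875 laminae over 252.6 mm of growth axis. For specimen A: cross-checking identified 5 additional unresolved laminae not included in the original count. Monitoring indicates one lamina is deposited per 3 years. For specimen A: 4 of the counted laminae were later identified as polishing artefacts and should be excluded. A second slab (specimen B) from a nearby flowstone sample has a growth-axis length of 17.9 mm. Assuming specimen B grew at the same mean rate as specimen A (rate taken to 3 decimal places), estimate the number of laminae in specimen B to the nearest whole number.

Specimen A: after corrections the count is 2875 − 4 + 5 = 2876 laminae.
Specimen A: at 3 years per lamina, 2876 × 3 = 8628 years.
A: Extension rate ≈ 252.6 / 8628 = 0.029 mm/year.
B spans 17.9 / 0.029 = 617.24 years; at 3 years per lamina that is 617.24 / 3 ≈ 206 laminae.

206 laminae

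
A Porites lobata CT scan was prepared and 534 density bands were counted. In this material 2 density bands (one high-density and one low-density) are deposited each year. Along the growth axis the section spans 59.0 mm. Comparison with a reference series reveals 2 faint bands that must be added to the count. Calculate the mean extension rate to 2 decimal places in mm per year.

After corrections the count is 534 + 2 = 536 density bands.
536 density bands at 2 per year is 536 / 2 = 268 years.
Extension rate ≈ 59.0 / 268 = 0.22 mm per year.

0.22 mm per year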